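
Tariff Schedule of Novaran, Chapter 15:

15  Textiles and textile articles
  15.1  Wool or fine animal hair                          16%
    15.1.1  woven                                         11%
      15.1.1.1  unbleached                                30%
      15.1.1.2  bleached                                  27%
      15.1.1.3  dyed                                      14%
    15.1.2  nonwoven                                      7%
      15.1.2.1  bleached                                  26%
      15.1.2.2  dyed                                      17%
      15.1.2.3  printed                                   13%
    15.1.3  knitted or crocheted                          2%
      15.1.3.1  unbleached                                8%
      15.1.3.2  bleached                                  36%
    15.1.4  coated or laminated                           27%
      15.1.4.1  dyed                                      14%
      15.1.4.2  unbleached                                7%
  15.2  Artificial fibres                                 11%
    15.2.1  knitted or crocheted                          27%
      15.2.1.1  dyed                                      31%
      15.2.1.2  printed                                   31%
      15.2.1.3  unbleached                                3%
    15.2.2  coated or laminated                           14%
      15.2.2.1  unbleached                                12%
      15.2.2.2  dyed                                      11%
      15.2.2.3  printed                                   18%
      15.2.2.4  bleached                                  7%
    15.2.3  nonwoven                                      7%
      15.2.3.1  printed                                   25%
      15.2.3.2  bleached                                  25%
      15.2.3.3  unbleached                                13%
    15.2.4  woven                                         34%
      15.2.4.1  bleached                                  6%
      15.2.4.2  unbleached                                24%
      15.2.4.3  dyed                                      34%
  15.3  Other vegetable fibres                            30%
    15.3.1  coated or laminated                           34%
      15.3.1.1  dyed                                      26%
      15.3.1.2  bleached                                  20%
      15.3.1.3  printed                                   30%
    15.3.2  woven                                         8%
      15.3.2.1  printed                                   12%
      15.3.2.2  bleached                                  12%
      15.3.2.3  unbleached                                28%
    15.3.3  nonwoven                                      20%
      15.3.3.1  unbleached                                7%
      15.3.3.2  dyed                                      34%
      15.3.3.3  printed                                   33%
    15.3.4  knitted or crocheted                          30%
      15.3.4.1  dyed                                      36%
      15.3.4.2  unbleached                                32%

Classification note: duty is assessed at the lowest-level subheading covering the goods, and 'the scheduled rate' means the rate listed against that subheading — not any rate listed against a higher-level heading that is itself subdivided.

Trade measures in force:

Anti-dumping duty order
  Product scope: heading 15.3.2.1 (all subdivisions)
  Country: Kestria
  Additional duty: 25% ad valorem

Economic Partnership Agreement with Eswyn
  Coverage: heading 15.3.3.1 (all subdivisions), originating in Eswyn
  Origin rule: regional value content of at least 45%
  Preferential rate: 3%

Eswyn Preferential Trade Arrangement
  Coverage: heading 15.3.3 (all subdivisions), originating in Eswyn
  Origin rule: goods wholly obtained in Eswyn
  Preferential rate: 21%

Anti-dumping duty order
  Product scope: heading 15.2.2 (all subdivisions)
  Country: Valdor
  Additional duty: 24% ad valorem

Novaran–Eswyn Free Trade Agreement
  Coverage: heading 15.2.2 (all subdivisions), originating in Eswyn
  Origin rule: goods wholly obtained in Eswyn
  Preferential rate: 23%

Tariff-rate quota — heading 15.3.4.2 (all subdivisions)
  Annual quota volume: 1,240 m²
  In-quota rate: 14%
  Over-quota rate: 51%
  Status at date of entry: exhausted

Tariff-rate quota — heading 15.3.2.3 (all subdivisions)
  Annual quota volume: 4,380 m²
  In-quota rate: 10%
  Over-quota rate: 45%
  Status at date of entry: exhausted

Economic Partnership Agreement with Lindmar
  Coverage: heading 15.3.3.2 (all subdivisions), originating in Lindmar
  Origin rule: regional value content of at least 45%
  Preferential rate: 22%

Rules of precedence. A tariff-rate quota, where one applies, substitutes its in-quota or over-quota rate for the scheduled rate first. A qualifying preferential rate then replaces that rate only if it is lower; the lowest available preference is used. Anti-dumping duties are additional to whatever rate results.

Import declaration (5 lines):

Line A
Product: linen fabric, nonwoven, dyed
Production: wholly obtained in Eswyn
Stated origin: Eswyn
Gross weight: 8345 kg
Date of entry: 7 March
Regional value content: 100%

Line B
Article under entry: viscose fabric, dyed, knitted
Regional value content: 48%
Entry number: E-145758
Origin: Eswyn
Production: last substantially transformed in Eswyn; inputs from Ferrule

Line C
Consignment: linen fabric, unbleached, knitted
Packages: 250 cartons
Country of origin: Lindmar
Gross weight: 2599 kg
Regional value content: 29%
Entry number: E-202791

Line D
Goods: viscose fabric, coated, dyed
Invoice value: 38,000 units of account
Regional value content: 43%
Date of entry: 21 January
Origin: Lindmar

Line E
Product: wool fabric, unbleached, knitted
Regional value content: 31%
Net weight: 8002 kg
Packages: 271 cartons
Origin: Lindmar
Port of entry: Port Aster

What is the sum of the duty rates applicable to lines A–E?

122%

Line A: linen → 15.3; nonwoven → 15.3.3; dyed → 15.3.3.2. Scheduled 34%. Eswyn agreement on 15.3.3.1: 15.3.3.2 not covered; Eswyn agreement on 15.3.3: wholly obtained → 21% available; Eswyn agreement on 15.2.2: 15.3.3.2 not covered; preferential 21%. → 21%.
Line B: viscose → 15.2; knitted → 15.2.1; dyed → 15.2.1.1. Scheduled 31%. Eswyn agreement on 15.3.3.1: 15.2.1.1 not covered; Eswyn agreement on 15.3.3: 15.2.1.1 not covered; Eswyn agreement on 15.2.2: 15.2.1.1 not covered. → 31%.
Line C: linen → 15.3; knitted → 15.3.4; unbleached → 15.3.4.2. Scheduled 32%. quota on 15.3.4.2 exhausted → over-quota 51%; Lindmar agreement on 15.3.3.2: 15.3.4.2 not covered. → 51%.
Line D: viscose → 15.2; coated → 15.2.2; dyed → 15.2.2.2. Scheduled 11%. Lindmar agreement on 15.3.3.2: 15.2.2.2 not covered. → 11%.
Line E: wool → 15.1; knitted → 15.1.3; unbleached → 15.1.3.1. Scheduled 8%. Lindmar agreement on 15.3.3.2: 15.1.3.1 not covered. → 8%.
Sum: 21% + 31% + 51% + 11% + 8% = 122%.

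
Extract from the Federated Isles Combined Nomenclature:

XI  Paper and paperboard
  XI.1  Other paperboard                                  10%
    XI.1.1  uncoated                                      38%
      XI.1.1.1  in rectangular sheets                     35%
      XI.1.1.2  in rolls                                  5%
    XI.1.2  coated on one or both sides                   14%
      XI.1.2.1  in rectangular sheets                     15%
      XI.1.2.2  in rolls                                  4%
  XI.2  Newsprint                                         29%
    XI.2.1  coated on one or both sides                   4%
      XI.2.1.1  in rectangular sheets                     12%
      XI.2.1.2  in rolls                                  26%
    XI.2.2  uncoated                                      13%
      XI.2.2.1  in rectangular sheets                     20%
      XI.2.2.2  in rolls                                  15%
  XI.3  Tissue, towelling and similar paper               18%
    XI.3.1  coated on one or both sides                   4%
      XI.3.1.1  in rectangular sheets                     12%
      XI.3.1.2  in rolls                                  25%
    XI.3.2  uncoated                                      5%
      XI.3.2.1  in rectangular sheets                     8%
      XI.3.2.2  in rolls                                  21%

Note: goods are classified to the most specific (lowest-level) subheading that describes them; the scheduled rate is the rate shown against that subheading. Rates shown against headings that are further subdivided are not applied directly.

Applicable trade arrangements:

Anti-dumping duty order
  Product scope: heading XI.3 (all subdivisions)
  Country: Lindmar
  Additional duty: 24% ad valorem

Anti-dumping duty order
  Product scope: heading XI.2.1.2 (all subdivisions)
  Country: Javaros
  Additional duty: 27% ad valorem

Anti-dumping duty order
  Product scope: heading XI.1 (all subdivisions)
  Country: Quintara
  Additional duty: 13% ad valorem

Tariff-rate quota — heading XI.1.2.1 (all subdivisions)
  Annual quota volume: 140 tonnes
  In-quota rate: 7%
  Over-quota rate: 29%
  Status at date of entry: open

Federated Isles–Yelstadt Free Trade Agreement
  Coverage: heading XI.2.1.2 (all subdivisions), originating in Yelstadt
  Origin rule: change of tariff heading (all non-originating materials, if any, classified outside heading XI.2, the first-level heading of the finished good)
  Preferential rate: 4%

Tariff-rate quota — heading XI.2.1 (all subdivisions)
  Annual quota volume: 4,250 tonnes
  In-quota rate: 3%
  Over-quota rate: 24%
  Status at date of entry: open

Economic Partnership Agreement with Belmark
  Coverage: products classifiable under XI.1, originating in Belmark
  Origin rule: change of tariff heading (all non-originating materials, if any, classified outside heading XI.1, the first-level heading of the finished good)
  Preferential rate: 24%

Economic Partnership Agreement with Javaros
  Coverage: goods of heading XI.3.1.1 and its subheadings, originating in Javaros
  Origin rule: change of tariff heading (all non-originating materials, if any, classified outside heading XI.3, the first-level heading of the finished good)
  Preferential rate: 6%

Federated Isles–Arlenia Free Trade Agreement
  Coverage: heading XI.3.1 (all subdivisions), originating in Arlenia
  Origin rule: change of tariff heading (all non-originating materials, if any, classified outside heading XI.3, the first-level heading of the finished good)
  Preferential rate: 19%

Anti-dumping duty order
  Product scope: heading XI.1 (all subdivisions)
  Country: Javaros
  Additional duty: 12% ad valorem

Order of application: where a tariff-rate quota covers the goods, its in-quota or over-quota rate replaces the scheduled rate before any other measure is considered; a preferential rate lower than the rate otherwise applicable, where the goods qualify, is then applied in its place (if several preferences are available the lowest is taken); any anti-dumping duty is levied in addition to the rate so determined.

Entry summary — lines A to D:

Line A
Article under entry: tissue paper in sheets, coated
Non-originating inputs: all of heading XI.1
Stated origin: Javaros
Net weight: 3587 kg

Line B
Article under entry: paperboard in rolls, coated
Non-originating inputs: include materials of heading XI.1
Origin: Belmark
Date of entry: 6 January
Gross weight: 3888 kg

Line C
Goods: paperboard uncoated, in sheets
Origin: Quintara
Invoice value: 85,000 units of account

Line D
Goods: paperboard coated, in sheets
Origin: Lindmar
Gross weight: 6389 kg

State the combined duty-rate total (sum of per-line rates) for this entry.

Line A: tissue paper → XI.3; coated → XI.3.1; in sheets → XI.3.1.1. Scheduled 12%. Javaros agreement on XI.3.1.1: CTH met → 6% available; preferential 6%. → 6%.
Line B: paperboard → XI.1; coated → XI.1.2; in rolls → XI.1.2.2. Scheduled 4%. Belmark agreement on XI.1: CTH not met. → 4%.
Line C: paperboard → XI.1; uncoated → XI.1.1; in sheets → XI.1.1.1. Scheduled 35%. anti-dumping (Quintara, XI.1): +13%; total 35% + 13% = 48%. → 48%.
Line D: paperboard → XI.1; coated → XI.1.2; in sheets → XI.1.2.1. Scheduled 15%. quota on XI.1.2.1 open → in-quota 7%. → 7%.
Sum: 6% + 4% + 48% + 7% = 65%.

65%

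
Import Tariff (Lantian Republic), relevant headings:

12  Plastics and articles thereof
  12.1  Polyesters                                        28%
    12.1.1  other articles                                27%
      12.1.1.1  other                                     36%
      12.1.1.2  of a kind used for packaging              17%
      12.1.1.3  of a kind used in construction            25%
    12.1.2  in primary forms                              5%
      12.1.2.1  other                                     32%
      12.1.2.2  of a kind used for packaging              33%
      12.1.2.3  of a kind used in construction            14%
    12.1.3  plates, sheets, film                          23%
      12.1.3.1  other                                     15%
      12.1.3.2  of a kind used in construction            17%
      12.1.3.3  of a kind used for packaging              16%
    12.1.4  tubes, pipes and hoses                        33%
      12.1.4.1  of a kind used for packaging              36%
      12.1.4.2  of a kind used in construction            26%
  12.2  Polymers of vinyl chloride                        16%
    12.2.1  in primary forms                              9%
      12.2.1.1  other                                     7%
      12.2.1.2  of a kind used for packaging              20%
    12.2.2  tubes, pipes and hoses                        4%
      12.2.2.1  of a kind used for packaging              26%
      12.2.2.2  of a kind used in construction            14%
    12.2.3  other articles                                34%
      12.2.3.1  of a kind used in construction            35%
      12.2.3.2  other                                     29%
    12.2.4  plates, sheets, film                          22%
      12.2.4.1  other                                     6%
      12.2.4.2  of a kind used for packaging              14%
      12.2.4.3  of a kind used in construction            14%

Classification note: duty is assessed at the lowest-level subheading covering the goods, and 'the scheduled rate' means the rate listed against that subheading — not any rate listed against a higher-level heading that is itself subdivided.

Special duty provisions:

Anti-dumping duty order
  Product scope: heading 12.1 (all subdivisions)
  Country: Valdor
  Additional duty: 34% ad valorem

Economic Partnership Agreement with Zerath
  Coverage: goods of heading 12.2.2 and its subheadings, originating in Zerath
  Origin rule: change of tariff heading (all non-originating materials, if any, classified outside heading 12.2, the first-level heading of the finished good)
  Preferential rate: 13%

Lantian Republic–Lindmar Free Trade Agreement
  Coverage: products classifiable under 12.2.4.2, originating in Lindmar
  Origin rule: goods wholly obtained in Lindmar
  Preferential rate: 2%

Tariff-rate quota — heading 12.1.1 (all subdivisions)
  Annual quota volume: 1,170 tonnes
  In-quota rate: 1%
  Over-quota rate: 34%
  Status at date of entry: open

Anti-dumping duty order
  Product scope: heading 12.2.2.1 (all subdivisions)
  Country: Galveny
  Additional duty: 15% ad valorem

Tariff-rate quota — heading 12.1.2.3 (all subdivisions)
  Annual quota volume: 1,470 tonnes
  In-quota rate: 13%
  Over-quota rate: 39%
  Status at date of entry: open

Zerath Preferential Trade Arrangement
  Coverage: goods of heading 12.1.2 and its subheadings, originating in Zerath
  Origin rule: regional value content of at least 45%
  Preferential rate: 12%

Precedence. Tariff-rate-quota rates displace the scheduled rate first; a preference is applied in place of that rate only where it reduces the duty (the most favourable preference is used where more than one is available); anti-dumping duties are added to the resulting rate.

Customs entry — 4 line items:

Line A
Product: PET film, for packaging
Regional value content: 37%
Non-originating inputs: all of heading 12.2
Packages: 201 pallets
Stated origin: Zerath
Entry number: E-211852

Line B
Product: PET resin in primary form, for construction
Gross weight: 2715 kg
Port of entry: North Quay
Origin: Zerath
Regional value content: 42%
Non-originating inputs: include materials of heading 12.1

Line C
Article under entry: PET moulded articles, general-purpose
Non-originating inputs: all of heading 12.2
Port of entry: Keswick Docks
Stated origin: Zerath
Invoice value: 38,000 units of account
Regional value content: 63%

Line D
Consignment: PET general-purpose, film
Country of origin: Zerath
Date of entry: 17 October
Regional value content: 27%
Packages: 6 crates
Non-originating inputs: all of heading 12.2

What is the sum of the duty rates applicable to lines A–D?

45%

Line A: PET → 12.1; film → 12.1.3; for packaging → 12.1.3.3. Scheduled 16%. Zerath agreement on 12.2.2: 12.1.3.3 not covered; Zerath agreement on 12.1.2: 12.1.3.3 not covered. → 16%.
Line B: PET → 12.1; resin in primary form → 12.1.2; for construction → 12.1.2.3. Scheduled 14%. quota on 12.1.2.3 open → in-quota 13%; Zerath agreement on 12.2.2: 12.1.2.3 not covered; Zerath agreement on 12.1.2: RVC < 45%. → 13%.
Line C: PET → 12.1; moulded articles → 12.1.1; general-purpose → 12.1.1.1. Scheduled 36%. quota on 12.1.1 open → in-quota 1%; Zerath agreement on 12.2.2: 12.1.1.1 not covered; Zerath agreement on 12.1.2: 12.1.1.1 not covered. → 1%.
Line D: PET → 12.1; film → 12.1.3; general-purpose → 12.1.3.1. Scheduled 15%. Zerath agreement on 12.2.2: 12.1.3.1 not covered; Zerath agreement on 12.1.2: 12.1.3.1 not covered. → 15%.
Sum: 16% + 13% + 1% + 15% = 45%.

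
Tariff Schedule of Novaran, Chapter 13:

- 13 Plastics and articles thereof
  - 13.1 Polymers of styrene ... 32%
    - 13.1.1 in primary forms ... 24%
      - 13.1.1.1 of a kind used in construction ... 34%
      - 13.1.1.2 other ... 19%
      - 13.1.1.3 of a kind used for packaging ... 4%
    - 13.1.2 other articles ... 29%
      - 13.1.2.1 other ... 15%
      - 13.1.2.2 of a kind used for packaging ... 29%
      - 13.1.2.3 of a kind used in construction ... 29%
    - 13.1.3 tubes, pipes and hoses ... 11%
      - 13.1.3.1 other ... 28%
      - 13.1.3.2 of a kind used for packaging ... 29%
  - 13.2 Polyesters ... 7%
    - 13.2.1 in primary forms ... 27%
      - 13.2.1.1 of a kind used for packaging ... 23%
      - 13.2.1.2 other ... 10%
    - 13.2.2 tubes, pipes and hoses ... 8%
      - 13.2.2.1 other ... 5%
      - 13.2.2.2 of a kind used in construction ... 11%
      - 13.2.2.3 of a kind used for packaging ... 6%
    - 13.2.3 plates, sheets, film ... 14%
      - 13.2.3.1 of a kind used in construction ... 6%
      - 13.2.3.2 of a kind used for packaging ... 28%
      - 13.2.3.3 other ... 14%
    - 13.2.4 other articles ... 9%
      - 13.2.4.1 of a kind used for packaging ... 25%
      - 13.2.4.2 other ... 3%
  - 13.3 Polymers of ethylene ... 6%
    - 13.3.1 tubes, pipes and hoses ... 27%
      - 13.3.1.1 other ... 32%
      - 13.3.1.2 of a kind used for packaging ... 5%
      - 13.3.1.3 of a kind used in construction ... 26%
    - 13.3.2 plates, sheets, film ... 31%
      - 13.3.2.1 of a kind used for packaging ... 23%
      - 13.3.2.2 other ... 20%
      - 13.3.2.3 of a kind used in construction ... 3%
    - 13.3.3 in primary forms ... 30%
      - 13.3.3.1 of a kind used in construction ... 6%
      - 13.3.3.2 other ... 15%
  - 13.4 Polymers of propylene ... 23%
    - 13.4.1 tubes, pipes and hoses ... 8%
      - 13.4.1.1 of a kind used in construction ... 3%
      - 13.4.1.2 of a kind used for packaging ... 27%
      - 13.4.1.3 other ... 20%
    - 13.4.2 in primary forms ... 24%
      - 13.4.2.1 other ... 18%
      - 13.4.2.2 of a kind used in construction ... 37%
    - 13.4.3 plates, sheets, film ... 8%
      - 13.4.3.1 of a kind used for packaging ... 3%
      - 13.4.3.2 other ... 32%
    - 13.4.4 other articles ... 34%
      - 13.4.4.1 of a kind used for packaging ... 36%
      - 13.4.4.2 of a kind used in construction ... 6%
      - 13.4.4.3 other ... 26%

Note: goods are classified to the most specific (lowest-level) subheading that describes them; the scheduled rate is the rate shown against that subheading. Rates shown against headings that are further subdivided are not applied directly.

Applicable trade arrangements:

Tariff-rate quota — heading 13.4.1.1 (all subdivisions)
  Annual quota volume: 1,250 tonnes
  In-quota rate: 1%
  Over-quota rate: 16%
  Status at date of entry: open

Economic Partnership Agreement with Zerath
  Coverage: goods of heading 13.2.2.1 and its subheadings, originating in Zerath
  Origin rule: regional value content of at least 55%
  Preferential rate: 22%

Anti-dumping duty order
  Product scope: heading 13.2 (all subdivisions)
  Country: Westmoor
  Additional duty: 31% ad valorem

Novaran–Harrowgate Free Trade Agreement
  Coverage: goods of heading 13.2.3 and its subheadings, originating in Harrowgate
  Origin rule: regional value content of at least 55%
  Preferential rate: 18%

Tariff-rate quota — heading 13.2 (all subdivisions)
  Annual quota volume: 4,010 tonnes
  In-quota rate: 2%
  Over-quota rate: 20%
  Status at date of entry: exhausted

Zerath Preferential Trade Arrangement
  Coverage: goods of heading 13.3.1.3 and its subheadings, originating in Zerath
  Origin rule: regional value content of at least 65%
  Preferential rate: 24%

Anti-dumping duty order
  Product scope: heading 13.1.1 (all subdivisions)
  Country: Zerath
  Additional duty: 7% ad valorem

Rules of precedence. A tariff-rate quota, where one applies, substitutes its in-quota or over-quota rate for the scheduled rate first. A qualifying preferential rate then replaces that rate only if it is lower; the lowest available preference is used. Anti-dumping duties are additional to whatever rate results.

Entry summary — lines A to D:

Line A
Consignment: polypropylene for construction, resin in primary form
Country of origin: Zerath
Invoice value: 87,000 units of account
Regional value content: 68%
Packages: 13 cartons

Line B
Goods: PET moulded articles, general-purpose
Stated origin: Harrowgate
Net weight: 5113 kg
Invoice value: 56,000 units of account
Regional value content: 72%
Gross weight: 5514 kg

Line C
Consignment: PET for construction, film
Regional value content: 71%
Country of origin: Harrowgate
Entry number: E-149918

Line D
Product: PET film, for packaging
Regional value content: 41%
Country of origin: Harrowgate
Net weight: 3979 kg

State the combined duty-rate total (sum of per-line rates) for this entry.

Line A: polypropylene → 13.4; resin in primary form → 13.4.2; for construction → 13.4.2.2. Scheduled 37%. Zerath agreement on 13.2.2.1: 13.4.2.2 not covered; Zerath agreement on 13.3.1.3: 13.4.2.2 not covered. → 37%.
Line B: PET → 13.2; moulded articles → 13.2.4; general-purpose → 13.2.4.2. Scheduled 3%. quota on 13.2 exhausted → over-quota 20%; Harrowgate agreement on 13.2.3: 13.2.4.2 not covered. → 20%.
Line C: PET → 13.2; film → 13.2.3; for construction → 13.2.3.1. Scheduled 6%. quota on 13.2 exhausted → over-quota 20%; Harrowgate agreement on 13.2.3: RVC ≥ 55% → 18% available; preferential 18%. → 18%.
Line D: PET → 13.2; film → 13.2.3; for packaging → 13.2.3.2. Scheduled 28%. quota on 13.2 exhausted → over-quota 20%; Harrowgate agreement on 13.2.3: RVC < 55%. → 20%.
Sum: 37% + 20% + 18% + 20% = 95%.

95%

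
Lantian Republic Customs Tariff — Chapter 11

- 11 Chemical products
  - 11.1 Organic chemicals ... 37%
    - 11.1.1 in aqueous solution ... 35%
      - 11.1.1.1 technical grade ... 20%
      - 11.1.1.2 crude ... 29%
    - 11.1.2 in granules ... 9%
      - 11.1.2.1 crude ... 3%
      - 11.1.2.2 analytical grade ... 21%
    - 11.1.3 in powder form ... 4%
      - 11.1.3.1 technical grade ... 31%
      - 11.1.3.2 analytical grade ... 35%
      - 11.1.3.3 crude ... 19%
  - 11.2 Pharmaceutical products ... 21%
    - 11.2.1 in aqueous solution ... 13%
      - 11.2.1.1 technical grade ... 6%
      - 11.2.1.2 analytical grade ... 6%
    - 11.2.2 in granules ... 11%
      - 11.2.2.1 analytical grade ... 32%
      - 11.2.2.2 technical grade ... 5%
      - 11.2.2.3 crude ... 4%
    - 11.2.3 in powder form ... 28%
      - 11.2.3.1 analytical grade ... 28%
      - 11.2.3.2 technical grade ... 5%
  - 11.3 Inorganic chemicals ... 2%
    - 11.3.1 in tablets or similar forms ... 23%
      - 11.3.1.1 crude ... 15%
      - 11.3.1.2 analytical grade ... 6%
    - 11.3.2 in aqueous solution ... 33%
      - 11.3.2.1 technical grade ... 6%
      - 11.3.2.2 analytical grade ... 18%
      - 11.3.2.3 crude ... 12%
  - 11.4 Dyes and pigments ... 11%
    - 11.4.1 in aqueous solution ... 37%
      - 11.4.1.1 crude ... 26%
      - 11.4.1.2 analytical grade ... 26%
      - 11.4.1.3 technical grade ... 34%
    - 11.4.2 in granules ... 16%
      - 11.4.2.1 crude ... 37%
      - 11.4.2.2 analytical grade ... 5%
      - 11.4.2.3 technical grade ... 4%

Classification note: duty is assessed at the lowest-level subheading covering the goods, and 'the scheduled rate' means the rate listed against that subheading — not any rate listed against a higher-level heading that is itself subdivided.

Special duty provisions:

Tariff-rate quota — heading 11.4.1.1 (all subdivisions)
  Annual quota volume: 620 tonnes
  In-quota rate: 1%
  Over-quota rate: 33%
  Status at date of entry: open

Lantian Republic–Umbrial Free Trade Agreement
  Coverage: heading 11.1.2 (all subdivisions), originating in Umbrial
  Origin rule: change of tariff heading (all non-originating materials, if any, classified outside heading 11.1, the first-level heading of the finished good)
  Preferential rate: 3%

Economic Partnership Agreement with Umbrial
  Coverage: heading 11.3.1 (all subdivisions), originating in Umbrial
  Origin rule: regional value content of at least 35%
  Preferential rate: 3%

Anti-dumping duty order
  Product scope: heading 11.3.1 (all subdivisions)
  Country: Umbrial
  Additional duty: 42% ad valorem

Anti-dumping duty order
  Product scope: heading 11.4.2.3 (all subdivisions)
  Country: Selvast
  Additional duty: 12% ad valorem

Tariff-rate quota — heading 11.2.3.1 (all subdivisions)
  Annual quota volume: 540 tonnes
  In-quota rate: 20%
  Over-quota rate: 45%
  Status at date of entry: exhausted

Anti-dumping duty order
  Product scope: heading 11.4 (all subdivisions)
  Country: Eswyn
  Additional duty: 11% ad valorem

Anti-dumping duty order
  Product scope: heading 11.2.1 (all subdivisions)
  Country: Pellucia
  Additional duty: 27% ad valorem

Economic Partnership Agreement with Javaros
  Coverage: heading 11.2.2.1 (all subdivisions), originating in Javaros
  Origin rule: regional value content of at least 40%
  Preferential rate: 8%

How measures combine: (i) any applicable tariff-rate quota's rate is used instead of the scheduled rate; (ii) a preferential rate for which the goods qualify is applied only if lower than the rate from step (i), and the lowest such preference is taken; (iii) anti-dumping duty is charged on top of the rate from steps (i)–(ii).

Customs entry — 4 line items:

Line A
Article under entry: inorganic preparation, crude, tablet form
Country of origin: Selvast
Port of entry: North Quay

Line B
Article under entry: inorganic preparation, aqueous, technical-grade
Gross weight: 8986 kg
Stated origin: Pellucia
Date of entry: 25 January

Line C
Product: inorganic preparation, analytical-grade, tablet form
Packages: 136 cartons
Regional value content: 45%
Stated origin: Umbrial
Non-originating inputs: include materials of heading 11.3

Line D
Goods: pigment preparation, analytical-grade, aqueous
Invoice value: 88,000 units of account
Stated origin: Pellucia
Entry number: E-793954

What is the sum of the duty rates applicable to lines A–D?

92%

Line A: inorganic → 11.3; tablet form → 11.3.1; crude → 11.3.1.1. Scheduled 15%. No special measure applies. → 15%.
Line B: inorganic → 11.3; aqueous → 11.3.2; technical-grade → 11.3.2.1. Scheduled 6%. No special measure applies. → 6%.
Line C: inorganic → 11.3; tablet form → 11.3.1; analytical-grade → 11.3.1.2. Scheduled 6%. Umbrial agreement on 11.1.2: 11.3.1.2 not covered; Umbrial agreement on 11.3.1: RVC ≥ 35% → 3% available; preferential 3%; anti-dumping (Umbrial, 11.3.1): +42%; total 3% + 42% = 45%. → 45%.
Line D: pigment → 11.4; aqueous → 11.4.1; analytical-grade → 11.4.1.2. Scheduled 26%. No special measure applies. → 26%.
Sum: 15% + 6% + 45% + 26% = 92%.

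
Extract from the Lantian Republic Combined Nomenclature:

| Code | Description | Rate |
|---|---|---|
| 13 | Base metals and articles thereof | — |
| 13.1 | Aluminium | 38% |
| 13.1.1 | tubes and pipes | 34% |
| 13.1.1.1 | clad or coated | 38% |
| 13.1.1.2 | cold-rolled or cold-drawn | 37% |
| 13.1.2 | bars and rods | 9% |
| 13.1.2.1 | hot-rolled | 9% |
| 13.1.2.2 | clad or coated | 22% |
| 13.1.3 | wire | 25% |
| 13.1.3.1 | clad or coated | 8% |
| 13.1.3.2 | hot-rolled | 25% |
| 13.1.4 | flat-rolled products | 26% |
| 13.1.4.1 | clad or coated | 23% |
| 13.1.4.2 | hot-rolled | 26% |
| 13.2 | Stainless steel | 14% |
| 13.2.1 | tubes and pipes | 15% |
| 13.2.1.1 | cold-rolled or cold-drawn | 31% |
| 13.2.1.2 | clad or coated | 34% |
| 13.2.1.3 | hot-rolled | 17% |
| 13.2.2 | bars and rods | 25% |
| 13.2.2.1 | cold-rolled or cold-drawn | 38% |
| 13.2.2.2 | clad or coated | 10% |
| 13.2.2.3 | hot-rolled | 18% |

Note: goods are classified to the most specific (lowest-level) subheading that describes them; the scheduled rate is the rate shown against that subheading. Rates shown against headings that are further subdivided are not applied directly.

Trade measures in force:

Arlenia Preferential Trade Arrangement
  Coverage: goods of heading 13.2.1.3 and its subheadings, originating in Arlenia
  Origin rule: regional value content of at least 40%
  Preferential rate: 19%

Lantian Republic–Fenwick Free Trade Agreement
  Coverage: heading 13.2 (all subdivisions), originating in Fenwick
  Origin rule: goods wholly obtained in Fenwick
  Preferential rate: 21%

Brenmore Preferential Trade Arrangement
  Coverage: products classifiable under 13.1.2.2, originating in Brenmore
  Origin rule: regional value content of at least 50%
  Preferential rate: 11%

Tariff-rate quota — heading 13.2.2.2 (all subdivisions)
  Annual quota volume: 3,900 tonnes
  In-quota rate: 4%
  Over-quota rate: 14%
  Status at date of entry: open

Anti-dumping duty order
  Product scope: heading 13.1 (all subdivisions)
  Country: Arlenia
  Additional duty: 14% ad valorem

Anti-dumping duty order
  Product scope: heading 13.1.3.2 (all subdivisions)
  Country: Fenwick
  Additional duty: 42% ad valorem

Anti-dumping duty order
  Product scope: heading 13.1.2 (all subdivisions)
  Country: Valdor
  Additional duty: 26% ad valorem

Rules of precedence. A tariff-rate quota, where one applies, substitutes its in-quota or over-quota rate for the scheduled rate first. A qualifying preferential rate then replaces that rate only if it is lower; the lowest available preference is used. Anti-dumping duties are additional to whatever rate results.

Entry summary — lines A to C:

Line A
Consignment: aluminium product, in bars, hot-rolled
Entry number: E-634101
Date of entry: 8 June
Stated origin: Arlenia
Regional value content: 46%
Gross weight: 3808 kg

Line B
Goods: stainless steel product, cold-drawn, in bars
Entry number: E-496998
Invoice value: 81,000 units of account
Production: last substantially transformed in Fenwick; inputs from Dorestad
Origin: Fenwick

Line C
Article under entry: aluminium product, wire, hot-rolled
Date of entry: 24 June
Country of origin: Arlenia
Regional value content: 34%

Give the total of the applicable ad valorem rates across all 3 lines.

Line A: aluminium → 13.1; in bars → 13.1.2; hot-rolled → 13.1.2.1. Scheduled 9%. Arlenia agreement on 13.2.1.3: 13.1.2.1 not covered; anti-dumping (Arlenia, 13.1): +14%; total 9% + 14% = 23%. → 23%.
Line B: stainless steel → 13.2; in bars → 13.2.2; cold-drawn → 13.2.2.1. Scheduled 38%. Fenwick agreement on 13.2: not wholly obtained. → 38%.
Line C: aluminium → 13.1; wire → 13.1.3; hot-rolled → 13.1.3.2. Scheduled 25%. Arlenia agreement on 13.2.1.3: 13.1.3.2 not covered; anti-dumping (Arlenia, 13.1): +14%; total 25% + 14% = 39%. → 39%.
Sum: 23% + 38% + 39% = 100%.

100%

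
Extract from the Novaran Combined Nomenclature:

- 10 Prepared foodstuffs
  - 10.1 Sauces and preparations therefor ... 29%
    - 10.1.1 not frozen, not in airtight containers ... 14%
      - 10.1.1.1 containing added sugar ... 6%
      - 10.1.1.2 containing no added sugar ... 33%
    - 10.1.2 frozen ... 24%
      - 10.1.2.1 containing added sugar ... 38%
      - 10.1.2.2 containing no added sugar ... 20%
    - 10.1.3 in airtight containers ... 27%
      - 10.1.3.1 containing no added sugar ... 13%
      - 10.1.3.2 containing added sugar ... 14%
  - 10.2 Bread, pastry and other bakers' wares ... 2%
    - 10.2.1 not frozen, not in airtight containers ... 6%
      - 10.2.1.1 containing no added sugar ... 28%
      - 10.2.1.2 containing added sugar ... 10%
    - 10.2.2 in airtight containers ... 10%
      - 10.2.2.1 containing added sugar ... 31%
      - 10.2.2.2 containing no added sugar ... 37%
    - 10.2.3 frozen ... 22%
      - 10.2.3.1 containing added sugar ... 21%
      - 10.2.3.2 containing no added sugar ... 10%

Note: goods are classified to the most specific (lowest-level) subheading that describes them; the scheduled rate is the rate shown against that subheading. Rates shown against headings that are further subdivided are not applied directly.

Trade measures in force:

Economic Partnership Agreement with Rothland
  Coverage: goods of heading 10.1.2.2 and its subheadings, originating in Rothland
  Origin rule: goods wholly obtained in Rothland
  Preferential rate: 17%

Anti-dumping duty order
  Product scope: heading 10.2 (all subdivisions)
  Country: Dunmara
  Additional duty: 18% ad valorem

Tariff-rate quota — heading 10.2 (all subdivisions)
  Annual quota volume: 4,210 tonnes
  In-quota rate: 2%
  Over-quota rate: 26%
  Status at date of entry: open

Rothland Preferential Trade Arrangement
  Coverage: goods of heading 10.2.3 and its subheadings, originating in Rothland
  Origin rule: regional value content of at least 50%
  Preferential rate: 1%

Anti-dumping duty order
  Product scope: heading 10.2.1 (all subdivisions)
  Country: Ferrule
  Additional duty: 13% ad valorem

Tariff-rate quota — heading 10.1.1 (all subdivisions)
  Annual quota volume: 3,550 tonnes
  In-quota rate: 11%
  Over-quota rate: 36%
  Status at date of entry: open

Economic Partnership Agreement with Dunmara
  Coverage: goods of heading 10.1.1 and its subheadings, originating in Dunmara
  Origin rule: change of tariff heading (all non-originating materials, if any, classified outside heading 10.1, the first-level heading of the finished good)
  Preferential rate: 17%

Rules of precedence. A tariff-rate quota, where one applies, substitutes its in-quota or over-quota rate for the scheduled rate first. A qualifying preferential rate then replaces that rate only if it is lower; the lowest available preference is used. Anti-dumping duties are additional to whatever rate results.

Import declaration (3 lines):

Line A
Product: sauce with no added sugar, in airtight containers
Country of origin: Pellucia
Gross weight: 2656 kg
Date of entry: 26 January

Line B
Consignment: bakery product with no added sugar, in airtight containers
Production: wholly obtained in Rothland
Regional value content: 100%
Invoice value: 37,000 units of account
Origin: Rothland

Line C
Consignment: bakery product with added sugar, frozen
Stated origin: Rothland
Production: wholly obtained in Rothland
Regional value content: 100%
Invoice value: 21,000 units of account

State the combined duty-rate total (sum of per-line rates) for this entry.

16%

Line A: sauce → 10.1; in airtight containers → 10.1.3; with no added sugar → 10.1.3.1. Scheduled 13%. No special measure applies. → 13%.
Line B: bakery product → 10.2; in airtight containers → 10.2.2; with no added sugar → 10.2.2.2. Scheduled 37%. quota on 10.2 open → in-quota 2%; Rothland agreement on 10.1.2.2: 10.2.2.2 not covered; Rothland agreement on 10.2.3: 10.2.2.2 not covered. → 2%.
Line C: bakery product → 10.2; frozen → 10.2.3; with added sugar → 10.2.3.1. Scheduled 21%. quota on 10.2 open → in-quota 2%; Rothland agreement on 10.1.2.2: 10.2.3.1 not covered; Rothland agreement on 10.2.3: RVC ≥ 50% → 1% available; preferential 1%. → 1%.
Sum: 13% + 2% + 1% = 16%.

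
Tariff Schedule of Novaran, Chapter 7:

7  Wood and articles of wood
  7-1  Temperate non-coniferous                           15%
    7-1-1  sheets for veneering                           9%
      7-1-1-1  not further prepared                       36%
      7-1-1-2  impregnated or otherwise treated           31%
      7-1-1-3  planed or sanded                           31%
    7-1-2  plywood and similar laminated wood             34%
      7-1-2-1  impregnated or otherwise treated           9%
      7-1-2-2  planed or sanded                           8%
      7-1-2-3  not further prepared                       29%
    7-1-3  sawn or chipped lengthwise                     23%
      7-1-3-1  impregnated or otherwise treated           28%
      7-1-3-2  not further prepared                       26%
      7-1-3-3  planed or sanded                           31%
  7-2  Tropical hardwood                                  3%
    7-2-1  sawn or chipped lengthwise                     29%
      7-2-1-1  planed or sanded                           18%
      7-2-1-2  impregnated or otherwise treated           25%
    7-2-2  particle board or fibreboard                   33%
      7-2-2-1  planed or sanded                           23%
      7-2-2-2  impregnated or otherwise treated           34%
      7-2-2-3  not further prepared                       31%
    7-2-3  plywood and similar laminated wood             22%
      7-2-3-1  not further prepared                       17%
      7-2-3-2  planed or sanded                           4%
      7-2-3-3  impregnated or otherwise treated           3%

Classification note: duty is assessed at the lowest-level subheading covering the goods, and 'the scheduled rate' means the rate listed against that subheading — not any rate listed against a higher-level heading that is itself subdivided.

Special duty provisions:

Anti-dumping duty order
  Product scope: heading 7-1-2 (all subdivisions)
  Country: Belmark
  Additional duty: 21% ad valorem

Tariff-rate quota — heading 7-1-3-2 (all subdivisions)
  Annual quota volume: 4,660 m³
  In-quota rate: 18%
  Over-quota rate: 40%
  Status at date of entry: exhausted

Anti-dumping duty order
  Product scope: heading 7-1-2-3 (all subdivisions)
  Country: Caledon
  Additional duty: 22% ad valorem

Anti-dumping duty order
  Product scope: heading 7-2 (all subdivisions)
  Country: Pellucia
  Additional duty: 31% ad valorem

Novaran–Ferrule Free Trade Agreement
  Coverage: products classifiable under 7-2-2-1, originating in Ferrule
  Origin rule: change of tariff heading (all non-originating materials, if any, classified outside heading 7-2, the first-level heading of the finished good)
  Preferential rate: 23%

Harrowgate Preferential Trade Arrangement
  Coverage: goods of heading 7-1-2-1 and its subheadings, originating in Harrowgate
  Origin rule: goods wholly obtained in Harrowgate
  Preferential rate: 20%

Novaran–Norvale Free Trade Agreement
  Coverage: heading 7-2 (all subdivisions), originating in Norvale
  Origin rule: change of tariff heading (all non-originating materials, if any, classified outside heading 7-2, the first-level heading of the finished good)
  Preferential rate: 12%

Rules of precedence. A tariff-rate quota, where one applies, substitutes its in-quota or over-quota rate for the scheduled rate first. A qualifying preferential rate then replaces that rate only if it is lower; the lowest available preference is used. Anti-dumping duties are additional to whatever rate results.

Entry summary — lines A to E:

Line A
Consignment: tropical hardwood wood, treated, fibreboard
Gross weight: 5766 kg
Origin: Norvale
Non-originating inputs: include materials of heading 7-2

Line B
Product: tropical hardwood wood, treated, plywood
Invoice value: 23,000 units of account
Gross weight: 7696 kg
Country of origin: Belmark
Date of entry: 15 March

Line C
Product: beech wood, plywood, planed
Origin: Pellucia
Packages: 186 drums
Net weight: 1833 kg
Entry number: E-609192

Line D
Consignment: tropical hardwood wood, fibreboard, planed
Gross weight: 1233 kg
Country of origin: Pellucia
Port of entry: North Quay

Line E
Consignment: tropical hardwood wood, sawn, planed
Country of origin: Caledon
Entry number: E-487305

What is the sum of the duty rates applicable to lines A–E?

Line A: tropical hardwood → 7-2; fibreboard → 7-2-2; treated → 7-2-2-2. Scheduled 34%. Norvale agreement on 7-2: CTH not met. → 34%.
Line B: tropical hardwood → 7-2; plywood → 7-2-3; treated → 7-2-3-3. Scheduled 3%. No special measure applies. → 3%.
Line C: beech → 7-1; plywood → 7-1-2; planed → 7-1-2-2. Scheduled 8%. No special measure applies. → 8%.
Line D: tropical hardwood → 7-2; fibreboard → 7-2-2; planed → 7-2-2-1. Scheduled 23%. anti-dumping (Pellucia, 7-2): +31%; total 23% + 31% = 54%. → 54%.
Line E: tropical hardwood → 7-2; sawn → 7-2-1; planed → 7-2-1-1. Scheduled 18%. No special measure applies. → 18%.
Sum: 34% + 3% + 8% + 54% + 18% = 117%.

117%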